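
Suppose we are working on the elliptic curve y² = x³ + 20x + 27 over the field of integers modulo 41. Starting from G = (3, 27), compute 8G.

(17, 14)

Double-and-add on 8 = (1000)₂. Start with G = (3, 27) for the leading 1-bit.
double: tangent at (3, 27): λ = (3·3² + 20)/(2·27) ≡ 6/13. 13⁻¹ ≡ 19 (mod 41), so λ ≡ 6·19 ≡ 32.
  x = λ² - 3 - 3 = 1024 - 6 ≡ 34; y = λ·(3 - 34) - 27 ≡ 6. → (34, 6)
double: tangent at (34, 6): λ = (3·34² + 20)/(2·6) ≡ 3/12. 12⁻¹ ≡ 24 (mod 41), so λ ≡ 3·24 ≡ 31.
  x = λ² - 34 - 34 = 961 - 68 ≡ 32; y = λ·(34 - 32) - 6 ≡ 15. → (32, 15)
double: tangent at (32, 15): λ = (3·32² + 20)/(2·15) ≡ 17/30. 30⁻¹ ≡ 26 (mod 41) since 30·26 = 780 ≡ 1, so λ ≡ 17·26 ≡ 32.
  x = λ² - 32 - 32 = 1024 - 64 ≡ 17; y = λ·(32 - 17) - 15 ≡ 14. → (17, 14)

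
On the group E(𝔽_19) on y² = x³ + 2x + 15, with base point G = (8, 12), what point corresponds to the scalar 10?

(12, 0)

Double-and-add on 10 = (1010)₂. Start with G = (8, 12) for the leading 1-bit.
double: tangent at (8, 12): λ = (3·8² + 2)/(2·12) ≡ 4/5. 5⁻¹ ≡ 4 (mod 19), so λ ≡ 4·4 ≡ 16.
  x = λ² - 8 - 8 = 256 - 16 ≡ 12; y = λ·(8 - 12) - 12 ≡ 0. → (12, 0)
double: (12, 0) + (12, 0): same x and y₁ ≡ -y₂, so the sum is the point at infinity.
add G: the point at infinity + (8, 12) = (8, 12) (identity).
double: tangent at (8, 12): λ = (3·8² + 2)/(2·12) ≡ 4/5. 5⁻¹ ≡ 4 (mod 19), so λ ≡ 4·4 ≡ 16.
  x = λ² - 8 - 8 = 256 - 16 ≡ 12; y = λ·(8 - 12) - 12 ≡ 0. → (12, 0)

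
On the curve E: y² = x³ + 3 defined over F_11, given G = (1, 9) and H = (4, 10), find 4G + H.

First 4G:
Repeated addition: build up to 4G.
2G: tangent at (1, 9): λ = (3·1² + 0)/(2·9) ≡ 3/7. 7⁻¹ ≡ 8 (mod 11) since 7·8 = 56 ≡ 1, so λ ≡ 3·8 ≡ 2.
  x = λ² - 1 - 1 = 4 - 2 ≡ 2; y = λ·(1 - 2) - 9 ≡ 0. → (2, 0)
3G: (2, 0) + (1, 9). λ = (9 - 0)/(1 - 2) ≡ 9/10 mod 11. 10⁻¹ ≡ 10 (mod 11), so λ ≡ 2.
  x = λ² - 2 - 1 = 4 - 3 ≡ 1; y = λ·(2 - 1) - 0 ≡ 2. → (1, 2)
4G: (1, 2) + (1, 9): same x and y₁ ≡ -y₂, so the sum is 𝒪.
4G = 𝒪.
Finally 4G + H:
𝒪 + (4, 10) = (4, 10) (identity).

(4, 10)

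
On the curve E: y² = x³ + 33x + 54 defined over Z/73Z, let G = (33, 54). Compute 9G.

Double-and-add on 9 = (1001)₂. Start with G = (33, 54) for the leading 1-bit.
double: tangent at (33, 54): λ = (3·33² + 33)/(2·54) ≡ 15/35. 35⁻¹ ≡ 48 (mod 73) since 35·48 = 1680 ≡ 1, so λ ≡ 15·48 ≡ 63.
  x = λ² - 33 - 33 = 3969 - 66 ≡ 34; y = λ·(33 - 34) - 54 ≡ 29. → (34, 29)
double: tangent at (34, 29): λ = (3·34² + 33)/(2·29) ≡ 70/58. 58⁻¹ ≡ 34 (mod 73), so λ ≡ 70·34 ≡ 44.
  x = λ² - 34 - 34 = 1936 - 68 ≡ 43; y = λ·(34 - 43) - 29 ≡ 13. → (43, 13)
double: tangent at (43, 13): λ = (3·43² + 33)/(2·13) ≡ 32/26. 26⁻¹ ≡ 59 (mod 73), so λ ≡ 32·59 ≡ 63.
  x = λ² - 43 - 43 = 3969 - 86 ≡ 14; y = λ·(43 - 14) - 13 ≡ 62. → (14, 62)
add G: (14, 62) + (33, 54). λ = (54 - 62)/(33 - 14) ≡ 65/19 mod 73. 19⁻¹ ≡ 50 (mod 73), so λ ≡ 38.
  x = λ² - 14 - 33 = 1444 - 47 ≡ 10; y = λ·(14 - 10) - 62 ≡ 17. → (10, 17)

(10, 17)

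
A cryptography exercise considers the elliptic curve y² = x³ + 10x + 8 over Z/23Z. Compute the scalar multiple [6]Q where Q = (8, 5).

(12, 19)

Double-and-add on 6 = (110)₂. Start with Q = (8, 5) for the leading 1-bit.
double: tangent at (8, 5): λ = (3·8² + 10)/(2·5) ≡ 18/10. 10⁻¹ ≡ 7 (mod 23), so λ ≡ 18·7 ≡ 11.
  x = λ² - 8 - 8 = 121 - 16 ≡ 13; y = λ·(8 - 13) - 5 ≡ 9. → (13, 9)
add Q: (13, 9) + (8, 5). λ = (5 - 9)/(8 - 13) ≡ 19/18 mod 23. 18⁻¹ ≡ 9 (mod 23), so λ ≡ 10.
  x = λ² - 13 - 8 = 100 - 21 ≡ 10; y = λ·(13 - 10) - 9 ≡ 21. → (10, 21)
double: tangent at (10, 21): λ = (3·10² + 10)/(2·21) ≡ 11/19. 19⁻¹ ≡ 17 (mod 23), so λ ≡ 11·17 ≡ 3.
  x = λ² - 10 - 10 = 9 - 20 ≡ 12; y = λ·(10 - 12) - 21 ≡ 19. → (12, 19)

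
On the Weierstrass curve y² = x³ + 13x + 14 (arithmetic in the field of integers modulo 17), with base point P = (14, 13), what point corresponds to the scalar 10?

(14, 13)

Double-and-add on 10 = (1010)₂. Start with P = (14, 13) for the leading 1-bit.
double: tangent at (14, 13): λ = (3·14² + 13)/(2·13) ≡ 6/9. 9⁻¹ ≡ 2 (mod 17), so λ ≡ 6·2 ≡ 12.
  x = λ² - 14 - 14 = 144 - 28 ≡ 14; y = λ·(14 - 14) - 13 ≡ 4. → (14, 4)
double: tangent at (14, 4): λ = (3·14² + 13)/(2·4) ≡ 6/8. 8⁻¹ ≡ 15 (mod 17) since 8·15 = 120 ≡ 1, so λ ≡ 6·15 ≡ 5.
  x = λ² - 14 - 14 = 25 - 28 ≡ 14; y = λ·(14 - 14) - 4 ≡ 13. → (14, 13)
add P: tangent at (14, 13): λ = (3·14² + 13)/(2·13) ≡ 6/9. 9⁻¹ ≡ 2 (mod 17) since 9·2 = 18 ≡ 1, so λ ≡ 6·2 ≡ 12.
  x = λ² - 14 - 14 = 144 - 28 ≡ 14; y = λ·(14 - 14) - 13 ≡ 4. → (14, 4)
double: tangent at (14, 4): λ = (3·14² + 13)/(2·4) ≡ 6/8. 8⁻¹ ≡ 15 (mod 17) since 8·15 = 120 ≡ 1, so λ ≡ 6·15 ≡ 5.
  x = λ² - 14 - 14 = 25 - 28 ≡ 14; y = λ·(14 - 14) - 4 ≡ 13. → (14, 13)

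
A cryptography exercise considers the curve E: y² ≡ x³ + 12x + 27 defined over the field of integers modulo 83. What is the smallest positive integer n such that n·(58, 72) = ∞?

2P: tangent at (58, 72): λ = (3·58² + 12)/(2·72) ≡ 61/61. 61⁻¹ ≡ 49 (mod 83) since 61·49 = 2989 ≡ 1, so λ ≡ 61·49 ≡ 1.
  x = λ² - 58 - 58 = 1 - 116 ≡ 51; y = λ·(58 - 51) - 72 ≡ 18. → (51, 18)
3P: (51, 18) + (58, 72). λ = (72 - 18)/(58 - 51) ≡ 54/7 mod 83. 7⁻¹ ≡ 12 (mod 83) since 7·12 = 84 ≡ 1, so λ ≡ 67.
  x = λ² - 51 - 58 = 4489 - 109 ≡ 64; y = λ·(51 - 64) - 18 ≡ 24. → (64, 24)
4P: (64, 24) + (58, 72). λ = (72 - 24)/(58 - 64) ≡ 48/77 mod 83. 77⁻¹ ≡ 69 (mod 83), so λ ≡ 75.
  x = λ² - 64 - 58 = 5625 - 122 ≡ 25; y = λ·(64 - 25) - 24 ≡ 79. → (25, 79)
5P: (25, 79) + (58, 72). λ = (72 - 79)/(58 - 25) ≡ 76/33 mod 83. 33⁻¹ ≡ 78 (mod 83), so λ ≡ 35.
  x = λ² - 25 - 58 = 1225 - 83 ≡ 63; y = λ·(25 - 63) - 79 ≡ 2. → (63, 2)
6P: (63, 2) + (58, 72). λ = (72 - 2)/(58 - 63) ≡ 70/78 mod 83. 78⁻¹ ≡ 33 (mod 83) since 78·33 = 2574 ≡ 1, so λ ≡ 69.
  x = λ² - 63 - 58 = 4761 - 121 ≡ 75; y = λ·(63 - 75) - 2 ≡ 0. → (75, 0)
7P: (75, 0) + (58, 72). λ = (72 - 0)/(58 - 75) ≡ 72/66 mod 83. 66⁻¹ ≡ 39 (mod 83), so λ ≡ 69.
  x = λ² - 75 - 58 = 4761 - 133 ≡ 63; y = λ·(75 - 63) - 0 ≡ 81. → (63, 81)
8P: (63, 81) + (58, 72). λ = (72 - 81)/(58 - 63) ≡ 74/78 mod 83. 78⁻¹ ≡ 33 (mod 83) since 78·33 = 2574 ≡ 1, so λ ≡ 35.
  x = λ² - 63 - 58 = 1225 - 121 ≡ 25; y = λ·(63 - 25) - 81 ≡ 4. → (25, 4)
9P: (25, 4) + (58, 72). λ = (72 - 4)/(58 - 25) ≡ 68/33 mod 83. 33⁻¹ ≡ 78 (mod 83), so λ ≡ 75.
  x = λ² - 25 - 58 = 5625 - 83 ≡ 64; y = λ·(25 - 64) - 4 ≡ 59. → (64, 59)
10P: (64, 59) + (58, 72). λ = (72 - 59)/(58 - 64) ≡ 13/77 mod 83. 77⁻¹ ≡ 69 (mod 83), so λ ≡ 67.
  x = λ² - 64 - 58 = 4489 - 122 ≡ 51; y = λ·(64 - 51) - 59 ≡ 65. → (51, 65)
11P: (51, 65) + (58, 72). λ = (72 - 65)/(58 - 51) ≡ 7/7 mod 83. 7⁻¹ ≡ 12 (mod 83) since 7·12 = 84 ≡ 1, so λ ≡ 1.
  x = λ² - 51 - 58 = 1 - 109 ≡ 58; y = λ·(51 - 58) - 65 ≡ 11. → (58, 11)
12P: (58, 11) + (58, 72): same x and y₁ ≡ -y₂, so the sum is ∞.
12P = ∞, so the order is 12.

12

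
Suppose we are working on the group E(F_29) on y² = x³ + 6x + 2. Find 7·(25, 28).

Write G = (25, 28).
Repeated addition: build up to 7G.
2G: tangent at (25, 28): λ = (3·25² + 6)/(2·28) ≡ 25/27. 27⁻¹ ≡ 14 (mod 29), so λ ≡ 25·14 ≡ 2.
  x = λ² - 25 - 25 = 4 - 50 ≡ 12; y = λ·(25 - 12) - 28 ≡ 27. → (12, 27)
3G: (12, 27) + (25, 28). λ = (28 - 27)/(25 - 12) ≡ 1/13 mod 29. 13⁻¹ ≡ 9 (mod 29), so λ ≡ 9.
  x = λ² - 12 - 25 = 81 - 37 ≡ 15; y = λ·(12 - 15) - 27 ≡ 4. → (15, 4)
4G: (15, 4) + (25, 28). λ = (28 - 4)/(25 - 15) ≡ 24/10 mod 29. 10⁻¹ ≡ 3 (mod 29), so λ ≡ 14.
  x = λ² - 15 - 25 = 196 - 40 ≡ 11; y = λ·(15 - 11) - 4 ≡ 23. → (11, 23)
5G: (11, 23) + (25, 28). λ = (28 - 23)/(25 - 11) ≡ 5/14 mod 29. 14⁻¹ ≡ 27 (mod 29) since 14·27 = 378 ≡ 1, so λ ≡ 19.
  x = λ² - 11 - 25 = 361 - 36 ≡ 6; y = λ·(11 - 6) - 23 ≡ 14. → (6, 14)
6G: (6, 14) + (25, 28). λ = (28 - 14)/(25 - 6) ≡ 14/19 mod 29. 19⁻¹ ≡ 26 (mod 29), so λ ≡ 16.
  x = λ² - 6 - 25 = 256 - 31 ≡ 22; y = λ·(6 - 22) - 14 ≡ 20. → (22, 20)
7G: (22, 20) + (25, 28). λ = (28 - 20)/(25 - 22) ≡ 8/3 mod 29. 3⁻¹ ≡ 10 (mod 29), so λ ≡ 22.
  x = λ² - 22 - 25 = 484 - 47 ≡ 2; y = λ·(22 - 2) - 20 ≡ 14. → (2, 14)

(2, 14)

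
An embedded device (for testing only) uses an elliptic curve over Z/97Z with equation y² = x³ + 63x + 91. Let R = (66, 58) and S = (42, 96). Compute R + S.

(66, 58) + (42, 96). λ = (96 - 58)/(42 - 66) ≡ 38/73 mod 97. 73⁻¹ ≡ 4 (mod 97), so λ ≡ 55.
  x = λ² - 66 - 42 = 3025 - 108 ≡ 7; y = λ·(66 - 7) - 58 ≡ 83. → (7, 83)

(7, 83)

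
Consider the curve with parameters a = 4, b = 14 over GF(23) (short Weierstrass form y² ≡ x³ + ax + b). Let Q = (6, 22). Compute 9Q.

(13, 20)

Repeated addition: build up to 9Q.
2Q: tangent at (6, 22): λ = (3·6² + 4)/(2·22) ≡ 20/21. 21⁻¹ ≡ 11 (mod 23), so λ ≡ 20·11 ≡ 13.
  x = λ² - 6 - 6 = 169 - 12 ≡ 19; y = λ·(6 - 19) - 22 ≡ 16. → (19, 16)
3Q: (19, 16) + (6, 22). λ = (22 - 16)/(6 - 19) ≡ 6/10 mod 23. 10⁻¹ ≡ 7 (mod 23), so λ ≡ 19.
  x = λ² - 19 - 6 = 361 - 25 ≡ 14; y = λ·(19 - 14) - 16 ≡ 10. → (14, 10)
4Q: (14, 10) + (6, 22). λ = (22 - 10)/(6 - 14) ≡ 12/15 mod 23. 15⁻¹ ≡ 20 (mod 23) since 15·20 = 300 ≡ 1, so λ ≡ 10.
  x = λ² - 14 - 6 = 100 - 20 ≡ 11; y = λ·(14 - 11) - 10 ≡ 20. → (11, 20)
5Q: (11, 20) + (6, 22). λ = (22 - 20)/(6 - 11) ≡ 2/18 mod 23. 18⁻¹ ≡ 9 (mod 23), so λ ≡ 18.
  x = λ² - 11 - 6 = 324 - 17 ≡ 8; y = λ·(11 - 8) - 20 ≡ 11. → (8, 11)
6Q: (8, 11) + (6, 22). λ = (22 - 11)/(6 - 8) ≡ 11/21 mod 23. 21⁻¹ ≡ 11 (mod 23) since 21·11 = 231 ≡ 1, so λ ≡ 6.
  x = λ² - 8 - 6 = 36 - 14 ≡ 22; y = λ·(8 - 22) - 11 ≡ 20. → (22, 20)
7Q: (22, 20) + (6, 22). λ = (22 - 20)/(6 - 22) ≡ 2/7 mod 23. 7⁻¹ ≡ 10 (mod 23), so λ ≡ 20.
  x = λ² - 22 - 6 = 400 - 28 ≡ 4; y = λ·(22 - 4) - 20 ≡ 18. → (4, 18)
8Q: (4, 18) + (6, 22). λ = (22 - 18)/(6 - 4) ≡ 4/2 mod 23. 2⁻¹ ≡ 12 (mod 23), so λ ≡ 2.
  x = λ² - 4 - 6 = 4 - 10 ≡ 17; y = λ·(4 - 17) - 18 ≡ 2. → (17, 2)
9Q: (17, 2) + (6, 22). λ = (22 - 2)/(6 - 17) ≡ 20/12 mod 23. 12⁻¹ ≡ 2 (mod 23), so λ ≡ 17.
  x = λ² - 17 - 6 = 289 - 23 ≡ 13; y = λ·(17 - 13) - 2 ≡ 20. → (13, 20)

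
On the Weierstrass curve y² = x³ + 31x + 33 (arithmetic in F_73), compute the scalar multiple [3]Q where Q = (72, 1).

Repeated addition: build up to 3Q.
2Q: tangent at (72, 1): λ = (3·72² + 31)/(2·1) ≡ 34/2. 2⁻¹ ≡ 37 (mod 73), so λ ≡ 34·37 ≡ 17.
  x = λ² - 72 - 72 = 289 - 144 ≡ 72; y = λ·(72 - 72) - 1 ≡ 72. → (72, 72)
3Q: (72, 72) + (72, 1): same x and y₁ ≡ -y₂, so the sum is O.

O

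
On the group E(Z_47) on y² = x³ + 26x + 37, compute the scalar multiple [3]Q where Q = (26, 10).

(38, 22)

Repeated addition: build up to 3Q.
2Q: tangent at (26, 10): λ = (3·26² + 26)/(2·10) ≡ 33/20. 20⁻¹ ≡ 40 (mod 47), so λ ≡ 33·40 ≡ 4.
  x = λ² - 26 - 26 = 16 - 52 ≡ 11; y = λ·(26 - 11) - 10 ≡ 3. → (11, 3)
3Q: (11, 3) + (26, 10). λ = (10 - 3)/(26 - 11) ≡ 7/15 mod 47. 15⁻¹ ≡ 22 (mod 47) since 15·22 = 330 ≡ 1, so λ ≡ 13.
  x = λ² - 11 - 26 = 169 - 37 ≡ 38; y = λ·(11 - 38) - 3 ≡ 22. → (38, 22)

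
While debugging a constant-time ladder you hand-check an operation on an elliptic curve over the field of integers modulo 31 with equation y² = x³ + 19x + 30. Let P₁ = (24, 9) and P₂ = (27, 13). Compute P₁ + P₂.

(30, 14)

(24, 9) + (27, 13). λ = (13 - 9)/(27 - 24) ≡ 4/3 mod 31. 3⁻¹ ≡ 21 (mod 31), so λ ≡ 22.
  x = λ² - 24 - 27 = 484 - 51 ≡ 30; y = λ·(24 - 30) - 9 ≡ 14. → (30, 14)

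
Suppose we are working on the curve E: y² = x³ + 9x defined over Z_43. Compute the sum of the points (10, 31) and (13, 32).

(1, 15)

(10, 31) + (13, 32). λ = (32 - 31)/(13 - 10) ≡ 1/3 mod 43. 3⁻¹ ≡ 29 (mod 43), so λ ≡ 29.
  x = λ² - 10 - 13 = 841 - 23 ≡ 1; y = λ·(10 - 1) - 31 ≡ 15. → (1, 15)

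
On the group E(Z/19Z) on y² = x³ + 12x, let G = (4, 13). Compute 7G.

(7, 3)

Repeated addition: build up to 7G.
2G: tangent at (4, 13): λ = (3·4² + 12)/(2·13) ≡ 3/7. 7⁻¹ ≡ 11 (mod 19) since 7·11 = 77 ≡ 1, so λ ≡ 3·11 ≡ 14.
  x = λ² - 4 - 4 = 196 - 8 ≡ 17; y = λ·(4 - 17) - 13 ≡ 14. → (17, 14)
3G: (17, 14) + (4, 13). λ = (13 - 14)/(4 - 17) ≡ 18/6 mod 19. 6⁻¹ ≡ 16 (mod 19) since 6·16 = 96 ≡ 1, so λ ≡ 3.
  x = λ² - 17 - 4 = 9 - 21 ≡ 7; y = λ·(17 - 7) - 14 ≡ 16. → (7, 16)
4G: (7, 16) + (4, 13). λ = (13 - 16)/(4 - 7) ≡ 16/16 mod 19. 16⁻¹ ≡ 6 (mod 19), so λ ≡ 1.
  x = λ² - 7 - 4 = 1 - 11 ≡ 9; y = λ·(7 - 9) - 16 ≡ 1. → (9, 1)
5G: (9, 1) + (4, 13). λ = (13 - 1)/(4 - 9) ≡ 12/14 mod 19. 14⁻¹ ≡ 15 (mod 19) since 14·15 = 210 ≡ 1, so λ ≡ 9.
  x = λ² - 9 - 4 = 81 - 13 ≡ 11; y = λ·(9 - 11) - 1 ≡ 0. → (11, 0)
6G: (11, 0) + (4, 13). λ = (13 - 0)/(4 - 11) ≡ 13/12 mod 19. 12⁻¹ ≡ 8 (mod 19), so λ ≡ 9.
  x = λ² - 11 - 4 = 81 - 15 ≡ 9; y = λ·(11 - 9) - 0 ≡ 18. → (9, 18)
7G: (9, 18) + (4, 13). λ = (13 - 18)/(4 - 9) ≡ 14/14 mod 19. 14⁻¹ ≡ 15 (mod 19), so λ ≡ 1.
  x = λ² - 9 - 4 = 1 - 13 ≡ 7; y = λ·(9 - 7) - 18 ≡ 3. → (7, 3)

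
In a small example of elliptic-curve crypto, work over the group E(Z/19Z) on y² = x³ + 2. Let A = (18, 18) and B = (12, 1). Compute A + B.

(6, 16)

(18, 18) + (12, 1). λ = (1 - 18)/(12 - 18) ≡ 2/13 mod 19. 13⁻¹ ≡ 3 (mod 19) since 13·3 = 39 ≡ 1, so λ ≡ 6.
  x = λ² - 18 - 12 = 36 - 30 ≡ 6; y = λ·(18 - 6) - 18 ≡ 16. → (6, 16)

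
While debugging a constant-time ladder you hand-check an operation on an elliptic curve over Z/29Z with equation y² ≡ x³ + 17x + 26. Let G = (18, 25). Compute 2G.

tangent at (18, 25): λ = (3·18² + 17)/(2·25) ≡ 3/21. 21⁻¹ ≡ 18 (mod 29), so λ ≡ 3·18 ≡ 25.
  x = λ² - 18 - 18 = 625 - 36 ≡ 9; y = λ·(18 - 9) - 25 ≡ 26. → (9, 26)

(9, 26)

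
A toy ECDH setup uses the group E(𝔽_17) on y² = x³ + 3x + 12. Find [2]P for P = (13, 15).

(8, 2)

tangent at (13, 15): λ = (3·13² + 3)/(2·15) ≡ 0/13. 13⁻¹ ≡ 4 (mod 17), so λ ≡ 0·4 ≡ 0.
  x = λ² - 13 - 13 = 0 - 26 ≡ 8; y = λ·(13 - 8) - 15 ≡ 2. → (8, 2)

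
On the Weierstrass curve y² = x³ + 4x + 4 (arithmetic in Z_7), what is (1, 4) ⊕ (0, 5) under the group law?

(1, 4) + (0, 5). λ = (5 - 4)/(0 - 1) ≡ 1/6 mod 7. 6⁻¹ ≡ 6 (mod 7), so λ ≡ 6.
  x = λ² - 1 - 0 = 36 - 1 ≡ 0; y = λ·(1 - 0) - 4 ≡ 2. → (0, 2)

(0, 2)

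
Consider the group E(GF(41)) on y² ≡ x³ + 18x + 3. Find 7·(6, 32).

Write Q = (6, 32).
Double-and-add on 7 = (111)₂. Start with Q = (6, 32) for the leading 1-bit.
double: tangent at (6, 32): λ = (3·6² + 18)/(2·32) ≡ 3/23. 23⁻¹ ≡ 25 (mod 41), so λ ≡ 3·25 ≡ 34.
  x = λ² - 6 - 6 = 1156 - 12 ≡ 37; y = λ·(6 - 37) - 32 ≡ 21. → (37, 21)
add Q: (37, 21) + (6, 32). λ = (32 - 21)/(6 - 37) ≡ 11/10 mod 41. 10⁻¹ ≡ 37 (mod 41), so λ ≡ 38.
  x = λ² - 37 - 6 = 1444 - 43 ≡ 7; y = λ·(37 - 7) - 21 ≡ 12. → (7, 12)
double: tangent at (7, 12): λ = (3·7² + 18)/(2·12) ≡ 1/24. 24⁻¹ ≡ 12 (mod 41), so λ ≡ 1·12 ≡ 12.
  x = λ² - 7 - 7 = 144 - 14 ≡ 7; y = λ·(7 - 7) - 12 ≡ 29. → (7, 29)
add Q: (7, 29) + (6, 32). λ = (32 - 29)/(6 - 7) ≡ 3/40 mod 41. 40⁻¹ ≡ 40 (mod 41) since 40·40 = 1600 ≡ 1, so λ ≡ 38.
  x = λ² - 7 - 6 = 1444 - 13 ≡ 37; y = λ·(7 - 37) - 29 ≡ 20. → (37, 20)

(37, 20)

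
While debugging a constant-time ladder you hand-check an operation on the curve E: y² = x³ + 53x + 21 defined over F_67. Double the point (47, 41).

(12, 24)

tangent at (47, 41): λ = (3·47² + 53)/(2·41) ≡ 47/15. 15⁻¹ ≡ 9 (mod 67), so λ ≡ 47·9 ≡ 21.
  x = λ² - 47 - 47 = 441 - 94 ≡ 12; y = λ·(47 - 12) - 41 ≡ 24. → (12, 24)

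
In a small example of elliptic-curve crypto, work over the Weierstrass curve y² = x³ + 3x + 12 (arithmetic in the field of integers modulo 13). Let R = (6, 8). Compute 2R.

tangent at (6, 8): λ = (3·6² + 3)/(2·8) ≡ 7/3. 3⁻¹ ≡ 9 (mod 13), so λ ≡ 7·9 ≡ 11.
  x = λ² - 6 - 6 = 121 - 12 ≡ 5; y = λ·(6 - 5) - 8 ≡ 3. → (5, 3)

(5, 3)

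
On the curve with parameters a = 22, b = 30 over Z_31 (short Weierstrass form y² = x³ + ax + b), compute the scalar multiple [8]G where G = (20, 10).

O

Double-and-add on 8 = (1000)₂. Start with G = (20, 10) for the leading 1-bit.
double: tangent at (20, 10): λ = (3·20² + 22)/(2·10) ≡ 13/20. 20⁻¹ ≡ 14 (mod 31) since 20·14 = 280 ≡ 1, so λ ≡ 13·14 ≡ 27.
  x = λ² - 20 - 20 = 729 - 40 ≡ 7; y = λ·(20 - 7) - 10 ≡ 0. → (7, 0)
double: (7, 0) + (7, 0): same x and y₁ ≡ -y₂, so the sum is O.
double: O + O = O (identity).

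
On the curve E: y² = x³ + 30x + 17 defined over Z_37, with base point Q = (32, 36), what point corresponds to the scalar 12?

(17, 36)

Double-and-add on 12 = (1100)₂. Start with Q = (32, 36) for the leading 1-bit.
double: tangent at (32, 36): λ = (3·32² + 30)/(2·36) ≡ 31/35. 35⁻¹ ≡ 18 (mod 37), so λ ≡ 31·18 ≡ 3.
  x = λ² - 32 - 32 = 9 - 64 ≡ 19; y = λ·(32 - 19) - 36 ≡ 3. → (19, 3)
add Q: (19, 3) + (32, 36). λ = (36 - 3)/(32 - 19) ≡ 33/13 mod 37. 13⁻¹ ≡ 20 (mod 37) since 13·20 = 260 ≡ 1, so λ ≡ 31.
  x = λ² - 19 - 32 = 961 - 51 ≡ 22; y = λ·(19 - 22) - 3 ≡ 15. → (22, 15)
double: tangent at (22, 15): λ = (3·22² + 30)/(2·15) ≡ 2/30. 30⁻¹ ≡ 21 (mod 37), so λ ≡ 2·21 ≡ 5.
  x = λ² - 22 - 22 = 25 - 44 ≡ 18; y = λ·(22 - 18) - 15 ≡ 5. → (18, 5)
double: tangent at (18, 5): λ = (3·18² + 30)/(2·5) ≡ 3/10. 10⁻¹ ≡ 26 (mod 37), so λ ≡ 3·26 ≡ 4.
  x = λ² - 18 - 18 = 16 - 36 ≡ 17; y = λ·(18 - 17) - 5 ≡ 36. → (17, 36)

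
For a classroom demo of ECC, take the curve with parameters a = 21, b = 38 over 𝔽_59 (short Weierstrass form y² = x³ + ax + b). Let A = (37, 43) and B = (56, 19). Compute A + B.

(37, 43) + (56, 19). λ = (19 - 43)/(56 - 37) ≡ 35/19 mod 59. 19⁻¹ ≡ 28 (mod 59) since 19·28 = 532 ≡ 1, so λ ≡ 36.
  x = λ² - 37 - 56 = 1296 - 93 ≡ 23; y = λ·(37 - 23) - 43 ≡ 48. → (23, 48)

(23, 48)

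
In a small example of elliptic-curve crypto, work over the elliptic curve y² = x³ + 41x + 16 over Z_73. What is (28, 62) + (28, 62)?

(67, 49)

tangent at (28, 62): λ = (3·28² + 41)/(2·62) ≡ 57/51. 51⁻¹ ≡ 63 (mod 73), so λ ≡ 57·63 ≡ 14.
  x = λ² - 28 - 28 = 196 - 56 ≡ 67; y = λ·(28 - 67) - 62 ≡ 49. → (67, 49)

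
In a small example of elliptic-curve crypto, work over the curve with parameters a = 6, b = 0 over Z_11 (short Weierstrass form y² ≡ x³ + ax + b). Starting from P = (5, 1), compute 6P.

Repeated addition: build up to 6P.
2P: tangent at (5, 1): λ = (3·5² + 6)/(2·1) ≡ 4/2. 2⁻¹ ≡ 6 (mod 11), so λ ≡ 4·6 ≡ 2.
  x = λ² - 5 - 5 = 4 - 10 ≡ 5; y = λ·(5 - 5) - 1 ≡ 10. → (5, 10)
3P: (5, 10) + (5, 1): same x and y₁ ≡ -y₂, so the sum is 𝒪.
4P: 𝒪 + (5, 1) = (5, 1) (identity).
5P: tangent at (5, 1): λ = (3·5² + 6)/(2·1) ≡ 4/2. 2⁻¹ ≡ 6 (mod 11), so λ ≡ 4·6 ≡ 2.
  x = λ² - 5 - 5 = 4 - 10 ≡ 5; y = λ·(5 - 5) - 1 ≡ 10. → (5, 10)
6P: (5, 10) + (5, 1): same x and y₁ ≡ -y₂, so the sum is 𝒪.

O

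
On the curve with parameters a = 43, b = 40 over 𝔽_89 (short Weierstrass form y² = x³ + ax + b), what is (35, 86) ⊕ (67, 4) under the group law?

(85, 31)

(35, 86) + (67, 4). λ = (4 - 86)/(67 - 35) ≡ 7/32 mod 89. 32⁻¹ ≡ 64 (mod 89), so λ ≡ 3.
  x = λ² - 35 - 67 = 9 - 102 ≡ 85; y = λ·(35 - 85) - 86 ≡ 31. → (85, 31)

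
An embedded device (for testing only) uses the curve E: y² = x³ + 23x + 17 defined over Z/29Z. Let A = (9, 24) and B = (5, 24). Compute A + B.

(15, 5)

(9, 24) + (5, 24). λ = (24 - 24)/(5 - 9) ≡ 0/25 mod 29. 25⁻¹ ≡ 7 (mod 29) since 25·7 = 175 ≡ 1, so λ ≡ 0.
  x = λ² - 9 - 5 = 0 - 14 ≡ 15; y = λ·(9 - 15) - 24 ≡ 5. → (15, 5)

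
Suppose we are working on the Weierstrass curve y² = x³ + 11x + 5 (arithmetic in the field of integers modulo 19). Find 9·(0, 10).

Write G = (0, 10).
Double-and-add on 9 = (1001)₂. Start with G = (0, 10) for the leading 1-bit.
double: tangent at (0, 10): λ = (3·0² + 11)/(2·10) ≡ 11/1. 1⁻¹ ≡ 1 (mod 19), so λ ≡ 11·1 ≡ 11.
  x = λ² - 0 - 0 = 121 - 0 ≡ 7; y = λ·(0 - 7) - 10 ≡ 8. → (7, 8)
double: tangent at (7, 8): λ = (3·7² + 11)/(2·8) ≡ 6/16. 16⁻¹ ≡ 6 (mod 19) since 16·6 = 96 ≡ 1, so λ ≡ 6·6 ≡ 17.
  x = λ² - 7 - 7 = 289 - 14 ≡ 9; y = λ·(7 - 9) - 8 ≡ 15. → (9, 15)
double: tangent at (9, 15): λ = (3·9² + 11)/(2·15) ≡ 7/11. 11⁻¹ ≡ 7 (mod 19) since 11·7 = 77 ≡ 1, so λ ≡ 7·7 ≡ 11.
  x = λ² - 9 - 9 = 121 - 18 ≡ 8; y = λ·(9 - 8) - 15 ≡ 15. → (8, 15)
add G: (8, 15) + (0, 10). λ = (10 - 15)/(0 - 8) ≡ 14/11 mod 19. 11⁻¹ ≡ 7 (mod 19), so λ ≡ 3.
  x = λ² - 8 - 0 = 9 - 8 ≡ 1; y = λ·(8 - 1) - 15 ≡ 6. → (1, 6)

(1, 6)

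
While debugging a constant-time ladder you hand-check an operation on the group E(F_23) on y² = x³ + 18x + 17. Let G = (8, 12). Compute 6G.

(7, 7)

Repeated addition: build up to 6G.
2G: tangent at (8, 12): λ = (3·8² + 18)/(2·12) ≡ 3/1. 1⁻¹ ≡ 1 (mod 23), so λ ≡ 3·1 ≡ 3.
  x = λ² - 8 - 8 = 9 - 16 ≡ 16; y = λ·(8 - 16) - 12 ≡ 10. → (16, 10)
3G: (16, 10) + (8, 12). λ = (12 - 10)/(8 - 16) ≡ 2/15 mod 23. 15⁻¹ ≡ 20 (mod 23), so λ ≡ 17.
  x = λ² - 16 - 8 = 289 - 24 ≡ 12; y = λ·(16 - 12) - 10 ≡ 12. → (12, 12)
4G: (12, 12) + (8, 12). λ = (12 - 12)/(8 - 12) ≡ 0/19 mod 23. 19⁻¹ ≡ 17 (mod 23) since 19·17 = 323 ≡ 1, so λ ≡ 0.
  x = λ² - 12 - 8 = 0 - 20 ≡ 3; y = λ·(12 - 3) - 12 ≡ 11. → (3, 11)
5G: (3, 11) + (8, 12). λ = (12 - 11)/(8 - 3) ≡ 1/5 mod 23. 5⁻¹ ≡ 14 (mod 23), so λ ≡ 14.
  x = λ² - 3 - 8 = 196 - 11 ≡ 1; y = λ·(3 - 1) - 11 ≡ 17. → (1, 17)
6G: (1, 17) + (8, 12). λ = (12 - 17)/(8 - 1) ≡ 18/7 mod 23. 7⁻¹ ≡ 10 (mod 23), so λ ≡ 19.
  x = λ² - 1 - 8 = 361 - 9 ≡ 7; y = λ·(1 - 7) - 17 ≡ 7. → (7, 7)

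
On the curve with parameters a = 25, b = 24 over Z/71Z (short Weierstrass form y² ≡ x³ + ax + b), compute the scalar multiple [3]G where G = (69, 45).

(29, 69)

Repeated addition: build up to 3G.
2G: tangent at (69, 45): λ = (3·69² + 25)/(2·45) ≡ 37/19. 19⁻¹ ≡ 15 (mod 71) since 19·15 = 285 ≡ 1, so λ ≡ 37·15 ≡ 58.
  x = λ² - 69 - 69 = 3364 - 138 ≡ 31; y = λ·(69 - 31) - 45 ≡ 29. → (31, 29)
3G: (31, 29) + (69, 45). λ = (45 - 29)/(69 - 31) ≡ 16/38 mod 71. 38⁻¹ ≡ 43 (mod 71) since 38·43 = 1634 ≡ 1, so λ ≡ 49.
  x = λ² - 31 - 69 = 2401 - 100 ≡ 29; y = λ·(31 - 29) - 29 ≡ 69. → (29, 69)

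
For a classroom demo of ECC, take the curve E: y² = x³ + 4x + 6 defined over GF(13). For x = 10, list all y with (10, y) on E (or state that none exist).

none

x³ + 4x + 6 = 1046 ≡ 6 (mod 13).
6 is a non-residue mod 13; no y exists.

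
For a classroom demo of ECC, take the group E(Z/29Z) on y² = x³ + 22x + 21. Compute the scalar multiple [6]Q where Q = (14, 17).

Repeated addition: build up to 6Q.
2Q: tangent at (14, 17): λ = (3·14² + 22)/(2·17) ≡ 1/5. 5⁻¹ ≡ 6 (mod 29) since 5·6 = 30 ≡ 1, so λ ≡ 1·6 ≡ 6.
  x = λ² - 14 - 14 = 36 - 28 ≡ 8; y = λ·(14 - 8) - 17 ≡ 19. → (8, 19)
3Q: (8, 19) + (14, 17). λ = (17 - 19)/(14 - 8) ≡ 27/6 mod 29. 6⁻¹ ≡ 5 (mod 29), so λ ≡ 19.
  x = λ² - 8 - 14 = 361 - 22 ≡ 20; y = λ·(8 - 20) - 19 ≡ 14. → (20, 14)
4Q: (20, 14) + (14, 17). λ = (17 - 14)/(14 - 20) ≡ 3/23 mod 29. 23⁻¹ ≡ 24 (mod 29), so λ ≡ 14.
  x = λ² - 20 - 14 = 196 - 34 ≡ 17; y = λ·(20 - 17) - 14 ≡ 28. → (17, 28)
5Q: (17, 28) + (14, 17). λ = (17 - 28)/(14 - 17) ≡ 18/26 mod 29. 26⁻¹ ≡ 19 (mod 29), so λ ≡ 23.
  x = λ² - 17 - 14 = 529 - 31 ≡ 5; y = λ·(17 - 5) - 28 ≡ 16. → (5, 16)
6Q: (5, 16) + (14, 17). λ = (17 - 16)/(14 - 5) ≡ 1/9 mod 29. 9⁻¹ ≡ 13 (mod 29), so λ ≡ 13.
  x = λ² - 5 - 14 = 169 - 19 ≡ 5; y = λ·(5 - 5) - 16 ≡ 13. → (5, 13)

(5, 13)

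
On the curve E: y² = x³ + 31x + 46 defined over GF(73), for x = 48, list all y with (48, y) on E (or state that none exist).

12, 61

x³ + 31x + 46 = 112126 ≡ 71 (mod 73).
Square roots of 71 mod 73: 12 and 61 (since 12² = 144 ≡ 71).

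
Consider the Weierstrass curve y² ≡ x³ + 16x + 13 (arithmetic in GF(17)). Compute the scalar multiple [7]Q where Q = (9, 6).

(1, 9)

Repeated addition: build up to 7Q.
2Q: tangent at (9, 6): λ = (3·9² + 16)/(2·6) ≡ 4/12. 12⁻¹ ≡ 10 (mod 17) since 12·10 = 120 ≡ 1, so λ ≡ 4·10 ≡ 6.
  x = λ² - 9 - 9 = 36 - 18 ≡ 1; y = λ·(9 - 1) - 6 ≡ 8. → (1, 8)
3Q: (1, 8) + (9, 6). λ = (6 - 8)/(9 - 1) ≡ 15/8 mod 17. 8⁻¹ ≡ 15 (mod 17), so λ ≡ 4.
  x = λ² - 1 - 9 = 16 - 10 ≡ 6; y = λ·(1 - 6) - 8 ≡ 6. → (6, 6)
4Q: (6, 6) + (9, 6). λ = (6 - 6)/(9 - 6) ≡ 0/3 mod 17. 3⁻¹ ≡ 6 (mod 17), so λ ≡ 0.
  x = λ² - 6 - 9 = 0 - 15 ≡ 2; y = λ·(6 - 2) - 6 ≡ 11. → (2, 11)
5Q: (2, 11) + (9, 6). λ = (6 - 11)/(9 - 2) ≡ 12/7 mod 17. 7⁻¹ ≡ 5 (mod 17) since 7·5 = 35 ≡ 1, so λ ≡ 9.
  x = λ² - 2 - 9 = 81 - 11 ≡ 2; y = λ·(2 - 2) - 11 ≡ 6. → (2, 6)
6Q: (2, 6) + (9, 6). λ = (6 - 6)/(9 - 2) ≡ 0/7 mod 17. 7⁻¹ ≡ 5 (mod 17), so λ ≡ 0.
  x = λ² - 2 - 9 = 0 - 11 ≡ 6; y = λ·(2 - 6) - 6 ≡ 11. → (6, 11)
7Q: (6, 11) + (9, 6). λ = (6 - 11)/(9 - 6) ≡ 12/3 mod 17. 3⁻¹ ≡ 6 (mod 17) since 3·6 = 18 ≡ 1, so λ ≡ 4.
  x = λ² - 6 - 9 = 16 - 15 ≡ 1; y = λ·(6 - 1) - 11 ≡ 9. → (1, 9)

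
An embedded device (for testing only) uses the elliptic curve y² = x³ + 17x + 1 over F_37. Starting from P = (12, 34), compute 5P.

(31, 4)

Double-and-add on 5 = (101)₂. Start with P = (12, 34) for the leading 1-bit.
double: tangent at (12, 34): λ = (3·12² + 17)/(2·34) ≡ 5/31. 31⁻¹ ≡ 6 (mod 37), so λ ≡ 5·6 ≡ 30.
  x = λ² - 12 - 12 = 900 - 24 ≡ 25; y = λ·(12 - 25) - 34 ≡ 20. → (25, 20)
double: tangent at (25, 20): λ = (3·25² + 17)/(2·20) ≡ 5/3. 3⁻¹ ≡ 25 (mod 37) since 3·25 = 75 ≡ 1, so λ ≡ 5·25 ≡ 14.
  x = λ² - 25 - 25 = 196 - 50 ≡ 35; y = λ·(25 - 35) - 20 ≡ 25. → (35, 25)
add P: (35, 25) + (12, 34). λ = (34 - 25)/(12 - 35) ≡ 9/14 mod 37. 14⁻¹ ≡ 8 (mod 37), so λ ≡ 35.
  x = λ² - 35 - 12 = 1225 - 47 ≡ 31; y = λ·(35 - 31) - 25 ≡ 4. → (31, 4)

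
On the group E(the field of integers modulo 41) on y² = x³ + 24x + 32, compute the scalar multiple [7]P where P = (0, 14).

(5, 21)

Repeated addition: build up to 7P.
2P: tangent at (0, 14): λ = (3·0² + 24)/(2·14) ≡ 24/28. 28⁻¹ ≡ 22 (mod 41), so λ ≡ 24·22 ≡ 36.
  x = λ² - 0 - 0 = 1296 - 0 ≡ 25; y = λ·(0 - 25) - 14 ≡ 29. → (25, 29)
3P: (25, 29) + (0, 14). λ = (14 - 29)/(0 - 25) ≡ 26/16 mod 41. 16⁻¹ ≡ 18 (mod 41), so λ ≡ 17.
  x = λ² - 25 - 0 = 289 - 25 ≡ 18; y = λ·(25 - 18) - 29 ≡ 8. → (18, 8)
4P: (18, 8) + (0, 14). λ = (14 - 8)/(0 - 18) ≡ 6/23 mod 41. 23⁻¹ ≡ 25 (mod 41), so λ ≡ 27.
  x = λ² - 18 - 0 = 729 - 18 ≡ 14; y = λ·(18 - 14) - 8 ≡ 18. → (14, 18)
5P: (14, 18) + (0, 14). λ = (14 - 18)/(0 - 14) ≡ 37/27 mod 41. 27⁻¹ ≡ 38 (mod 41) since 27·38 = 1026 ≡ 1, so λ ≡ 12.
  x = λ² - 14 - 0 = 144 - 14 ≡ 7; y = λ·(14 - 7) - 18 ≡ 25. → (7, 25)
6P: (7, 25) + (0, 14). λ = (14 - 25)/(0 - 7) ≡ 30/34 mod 41. 34⁻¹ ≡ 35 (mod 41) since 34·35 = 1190 ≡ 1, so λ ≡ 25.
  x = λ² - 7 - 0 = 625 - 7 ≡ 3; y = λ·(7 - 3) - 25 ≡ 34. → (3, 34)
7P: (3, 34) + (0, 14). λ = (14 - 34)/(0 - 3) ≡ 21/38 mod 41. 38⁻¹ ≡ 27 (mod 41) since 38·27 = 1026 ≡ 1, so λ ≡ 34.
  x = λ² - 3 - 0 = 1156 - 3 ≡ 5; y = λ·(3 - 5) - 34 ≡ 21. → (5, 21)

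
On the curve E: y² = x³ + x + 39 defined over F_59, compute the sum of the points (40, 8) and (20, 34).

(6, 54)

(40, 8) + (20, 34). λ = (34 - 8)/(20 - 40) ≡ 26/39 mod 59. 39⁻¹ ≡ 56 (mod 59), so λ ≡ 40.
  x = λ² - 40 - 20 = 1600 - 60 ≡ 6; y = λ·(40 - 6) - 8 ≡ 54. → (6, 54)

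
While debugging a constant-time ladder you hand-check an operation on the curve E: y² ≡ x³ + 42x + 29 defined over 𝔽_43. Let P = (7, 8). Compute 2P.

tangent at (7, 8): λ = (3·7² + 42)/(2·8) ≡ 17/16. 16⁻¹ ≡ 35 (mod 43), so λ ≡ 17·35 ≡ 36.
  x = λ² - 7 - 7 = 1296 - 14 ≡ 35; y = λ·(7 - 35) - 8 ≡ 16. → (35, 16)

(35, 16)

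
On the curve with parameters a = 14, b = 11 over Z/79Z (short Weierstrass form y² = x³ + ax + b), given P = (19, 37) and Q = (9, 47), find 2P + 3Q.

(35, 20)

First 2P:
Repeated addition: build up to 2P.
2P: tangent at (19, 37): λ = (3·19² + 14)/(2·37) ≡ 70/74. 74⁻¹ ≡ 63 (mod 79), so λ ≡ 70·63 ≡ 65.
  x = λ² - 19 - 19 = 4225 - 38 ≡ 0; y = λ·(19 - 0) - 37 ≡ 13. → (0, 13)
2P = (0, 13).
Next 3Q:
Repeated addition: build up to 3Q.
2Q: tangent at (9, 47): λ = (3·9² + 14)/(2·47) ≡ 20/15. 15⁻¹ ≡ 58 (mod 79), so λ ≡ 20·58 ≡ 54.
  x = λ² - 9 - 9 = 2916 - 18 ≡ 54; y = λ·(9 - 54) - 47 ≡ 51. → (54, 51)
3Q: (54, 51) + (9, 47). λ = (47 - 51)/(9 - 54) ≡ 75/34 mod 79. 34⁻¹ ≡ 7 (mod 79), so λ ≡ 51.
  x = λ² - 54 - 9 = 2601 - 63 ≡ 10; y = λ·(54 - 10) - 51 ≡ 60. → (10, 60)
3Q = (10, 60).
Finally 2P + 3Q:
(0, 13) + (10, 60). λ = (60 - 13)/(10 - 0) ≡ 47/10 mod 79. 10⁻¹ ≡ 8 (mod 79), so λ ≡ 60.
  x = λ² - 0 - 10 = 3600 - 10 ≡ 35; y = λ·(0 - 35) - 13 ≡ 20. → (35, 20)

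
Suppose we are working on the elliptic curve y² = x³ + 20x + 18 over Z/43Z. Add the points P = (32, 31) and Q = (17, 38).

(32, 31) + (17, 38). λ = (38 - 31)/(17 - 32) ≡ 7/28 mod 43. 28⁻¹ ≡ 20 (mod 43) since 28·20 = 560 ≡ 1, so λ ≡ 11.
  x = λ² - 32 - 17 = 121 - 49 ≡ 29; y = λ·(32 - 29) - 31 ≡ 2. → (29, 2)

(29, 2)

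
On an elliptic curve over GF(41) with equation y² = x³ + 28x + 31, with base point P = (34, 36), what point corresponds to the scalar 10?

O

Double-and-add on 10 = (1010)₂. Start with P = (34, 36) for the leading 1-bit.
double: tangent at (34, 36): λ = (3·34² + 28)/(2·36) ≡ 11/31. 31⁻¹ ≡ 4 (mod 41), so λ ≡ 11·4 ≡ 3.
  x = λ² - 34 - 34 = 9 - 68 ≡ 23; y = λ·(34 - 23) - 36 ≡ 38. → (23, 38)
double: tangent at (23, 38): λ = (3·23² + 28)/(2·38) ≡ 16/35. 35⁻¹ ≡ 34 (mod 41) since 35·34 = 1190 ≡ 1, so λ ≡ 16·34 ≡ 11.
  x = λ² - 23 - 23 = 121 - 46 ≡ 34; y = λ·(23 - 34) - 38 ≡ 5. → (34, 5)
add P: (34, 5) + (34, 36): same x and y₁ ≡ -y₂, so the sum is the point at infinity.
double: the point at infinity + the point at infinity = the point at infinity (identity).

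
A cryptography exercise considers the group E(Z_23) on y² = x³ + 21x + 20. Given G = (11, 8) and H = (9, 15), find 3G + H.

(2, 22)

First 3G:
Repeated addition: build up to 3G.
2G: tangent at (11, 8): λ = (3·11² + 21)/(2·8) ≡ 16/16. 16⁻¹ ≡ 13 (mod 23) since 16·13 = 208 ≡ 1, so λ ≡ 16·13 ≡ 1.
  x = λ² - 11 - 11 = 1 - 22 ≡ 2; y = λ·(11 - 2) - 8 ≡ 1. → (2, 1)
3G: (2, 1) + (11, 8). λ = (8 - 1)/(11 - 2) ≡ 7/9 mod 23. 9⁻¹ ≡ 18 (mod 23) since 9·18 = 162 ≡ 1, so λ ≡ 11.
  x = λ² - 2 - 11 = 121 - 13 ≡ 16; y = λ·(2 - 16) - 1 ≡ 6. → (16, 6)
3G = (16, 6).
Finally 3G + H:
(16, 6) + (9, 15). λ = (15 - 6)/(9 - 16) ≡ 9/16 mod 23. 16⁻¹ ≡ 13 (mod 23), so λ ≡ 2.
  x = λ² - 16 - 9 = 4 - 25 ≡ 2; y = λ·(16 - 2) - 6 ≡ 22. → (2, 22)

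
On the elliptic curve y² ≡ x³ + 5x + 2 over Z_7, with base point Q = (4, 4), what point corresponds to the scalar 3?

(3, 4)

Repeated addition: build up to 3Q.
2Q: tangent at (4, 4): λ = (3·4² + 5)/(2·4) ≡ 4/1. 1⁻¹ ≡ 1 (mod 7) since 1·1 = 1 ≡ 1, so λ ≡ 4·1 ≡ 4.
  x = λ² - 4 - 4 = 16 - 8 ≡ 1; y = λ·(4 - 1) - 4 ≡ 1. → (1, 1)
3Q: (1, 1) + (4, 4). λ = (4 - 1)/(4 - 1) ≡ 3/3 mod 7. 3⁻¹ ≡ 5 (mod 7), so λ ≡ 1.
  x = λ² - 1 - 4 = 1 - 5 ≡ 3; y = λ·(1 - 3) - 1 ≡ 4. → (3, 4)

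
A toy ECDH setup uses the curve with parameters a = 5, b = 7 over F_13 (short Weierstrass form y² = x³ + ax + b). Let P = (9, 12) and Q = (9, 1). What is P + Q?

O

The two points share x = 9 and their y-coordinates satisfy 12 + 1 ≡ 0 (mod 13), so they are inverses. Their sum is 𝒪.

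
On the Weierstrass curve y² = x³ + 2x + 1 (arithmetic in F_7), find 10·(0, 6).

Write Q = (0, 6).
Double-and-add on 10 = (1010)₂. Start with Q = (0, 6) for the leading 1-bit.
double: tangent at (0, 6): λ = (3·0² + 2)/(2·6) ≡ 2/5. 5⁻¹ ≡ 3 (mod 7) since 5·3 = 15 ≡ 1, so λ ≡ 2·3 ≡ 6.
  x = λ² - 0 - 0 = 36 - 0 ≡ 1; y = λ·(0 - 1) - 6 ≡ 2. → (1, 2)
double: tangent at (1, 2): λ = (3·1² + 2)/(2·2) ≡ 5/4. 4⁻¹ ≡ 2 (mod 7) since 4·2 = 8 ≡ 1, so λ ≡ 5·2 ≡ 3.
  x = λ² - 1 - 1 = 9 - 2 ≡ 0; y = λ·(1 - 0) - 2 ≡ 1. → (0, 1)
add Q: (0, 1) + (0, 6): same x and y₁ ≡ -y₂, so the sum is the point at infinity.
double: the point at infinity + the point at infinity = the point at infinity (identity).

O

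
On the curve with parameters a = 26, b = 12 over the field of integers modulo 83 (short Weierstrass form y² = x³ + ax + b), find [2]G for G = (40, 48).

(51, 44)

tangent at (40, 48): λ = (3·40² + 26)/(2·48) ≡ 12/13. 13⁻¹ ≡ 32 (mod 83), so λ ≡ 12·32 ≡ 52.
  x = λ² - 40 - 40 = 2704 - 80 ≡ 51; y = λ·(40 - 51) - 48 ≡ 44. → (51, 44)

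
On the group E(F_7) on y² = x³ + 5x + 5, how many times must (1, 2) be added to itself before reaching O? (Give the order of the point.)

2P: tangent at (1, 2): λ = (3·1² + 5)/(2·2) ≡ 1/4. 4⁻¹ ≡ 2 (mod 7), so λ ≡ 1·2 ≡ 2.
  x = λ² - 1 - 1 = 4 - 2 ≡ 2; y = λ·(1 - 2) - 2 ≡ 3. → (2, 3)
3P: (2, 3) + (1, 2). λ = (2 - 3)/(1 - 2) ≡ 6/6 mod 7. 6⁻¹ ≡ 6 (mod 7), so λ ≡ 1.
  x = λ² - 2 - 1 = 1 - 3 ≡ 5; y = λ·(2 - 5) - 3 ≡ 1. → (5, 1)
4P: (5, 1) + (1, 2). λ = (2 - 1)/(1 - 5) ≡ 1/3 mod 7. 3⁻¹ ≡ 5 (mod 7), so λ ≡ 5.
  x = λ² - 5 - 1 = 25 - 6 ≡ 5; y = λ·(5 - 5) - 1 ≡ 6. → (5, 6)
5P: (5, 6) + (1, 2). λ = (2 - 6)/(1 - 5) ≡ 3/3 mod 7. 3⁻¹ ≡ 5 (mod 7), so λ ≡ 1.
  x = λ² - 5 - 1 = 1 - 6 ≡ 2; y = λ·(5 - 2) - 6 ≡ 4. → (2, 4)
6P: (2, 4) + (1, 2). λ = (2 - 4)/(1 - 2) ≡ 5/6 mod 7. 6⁻¹ ≡ 6 (mod 7), so λ ≡ 2.
  x = λ² - 2 - 1 = 4 - 3 ≡ 1; y = λ·(2 - 1) - 4 ≡ 5. → (1, 5)
7P: (1, 5) + (1, 2): same x and y₁ ≡ -y₂, so the sum is O.
7P = O, so the order is 7.

7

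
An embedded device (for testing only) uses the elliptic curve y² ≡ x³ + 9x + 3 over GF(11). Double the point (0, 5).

(4, 9)

tangent at (0, 5): λ = (3·0² + 9)/(2·5) ≡ 9/10. 10⁻¹ ≡ 10 (mod 11), so λ ≡ 9·10 ≡ 2.
  x = λ² - 0 - 0 = 4 - 0 ≡ 4; y = λ·(0 - 4) - 5 ≡ 9. → (4, 9)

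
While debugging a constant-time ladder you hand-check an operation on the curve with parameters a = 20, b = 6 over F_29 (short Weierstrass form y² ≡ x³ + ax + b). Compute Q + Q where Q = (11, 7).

(6, 20)

tangent at (11, 7): λ = (3·11² + 20)/(2·7) ≡ 6/14. 14⁻¹ ≡ 27 (mod 29), so λ ≡ 6·27 ≡ 17.
  x = λ² - 11 - 11 = 289 - 22 ≡ 6; y = λ·(11 - 6) - 7 ≡ 20. → (6, 20)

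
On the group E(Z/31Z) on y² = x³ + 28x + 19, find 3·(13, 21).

(24, 10)

Write Q = (13, 21).
Repeated addition: build up to 3Q.
2Q: tangent at (13, 21): λ = (3·13² + 28)/(2·21) ≡ 8/11. 11⁻¹ ≡ 17 (mod 31), so λ ≡ 8·17 ≡ 12.
  x = λ² - 13 - 13 = 144 - 26 ≡ 25; y = λ·(13 - 25) - 21 ≡ 21. → (25, 21)
3Q: (25, 21) + (13, 21). λ = (21 - 21)/(13 - 25) ≡ 0/19 mod 31. 19⁻¹ ≡ 18 (mod 31) since 19·18 = 342 ≡ 1, so λ ≡ 0.
  x = λ² - 25 - 13 = 0 - 38 ≡ 24; y = λ·(25 - 24) - 21 ≡ 10. → (24, 10)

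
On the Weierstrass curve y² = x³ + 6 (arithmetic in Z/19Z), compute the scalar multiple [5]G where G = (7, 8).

(11, 11)

Repeated addition: build up to 5G.
2G: tangent at (7, 8): λ = (3·7² + 0)/(2·8) ≡ 14/16. 16⁻¹ ≡ 6 (mod 19), so λ ≡ 14·6 ≡ 8.
  x = λ² - 7 - 7 = 64 - 14 ≡ 12; y = λ·(7 - 12) - 8 ≡ 9. → (12, 9)
3G: (12, 9) + (7, 8). λ = (8 - 9)/(7 - 12) ≡ 18/14 mod 19. 14⁻¹ ≡ 15 (mod 19) since 14·15 = 210 ≡ 1, so λ ≡ 4.
  x = λ² - 12 - 7 = 16 - 19 ≡ 16; y = λ·(12 - 16) - 9 ≡ 13. → (16, 13)
4G: (16, 13) + (7, 8). λ = (8 - 13)/(7 - 16) ≡ 14/10 mod 19. 10⁻¹ ≡ 2 (mod 19) since 10·2 = 20 ≡ 1, so λ ≡ 9.
  x = λ² - 16 - 7 = 81 - 23 ≡ 1; y = λ·(16 - 1) - 13 ≡ 8. → (1, 8)
5G: (1, 8) + (7, 8). λ = (8 - 8)/(7 - 1) ≡ 0/6 mod 19. 6⁻¹ ≡ 16 (mod 19), so λ ≡ 0.
  x = λ² - 1 - 7 = 0 - 8 ≡ 11; y = λ·(1 - 11) - 8 ≡ 11. → (11, 11)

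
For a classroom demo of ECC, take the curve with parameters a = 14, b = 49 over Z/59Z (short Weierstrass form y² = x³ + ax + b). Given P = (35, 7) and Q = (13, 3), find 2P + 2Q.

First 2P:
Repeated addition: build up to 2P.
2P: tangent at (35, 7): λ = (3·35² + 14)/(2·7) ≡ 31/14. 14⁻¹ ≡ 38 (mod 59) since 14·38 = 532 ≡ 1, so λ ≡ 31·38 ≡ 57.
  x = λ² - 35 - 35 = 3249 - 70 ≡ 52; y = λ·(35 - 52) - 7 ≡ 27. → (52, 27)
2P = (52, 27).
Next 2Q:
Repeated addition: build up to 2Q.
2Q: tangent at (13, 3): λ = (3·13² + 14)/(2·3) ≡ 49/6. 6⁻¹ ≡ 10 (mod 59), so λ ≡ 49·10 ≡ 18.
  x = λ² - 13 - 13 = 324 - 26 ≡ 3; y = λ·(13 - 3) - 3 ≡ 0. → (3, 0)
2Q = (3, 0).
Finally 2P + 2Q:
(52, 27) + (3, 0). λ = (0 - 27)/(3 - 52) ≡ 32/10 mod 59. 10⁻¹ ≡ 6 (mod 59), so λ ≡ 15.
  x = λ² - 52 - 3 = 225 - 55 ≡ 52; y = λ·(52 - 52) - 27 ≡ 32. → (52, 32)

(52, 32)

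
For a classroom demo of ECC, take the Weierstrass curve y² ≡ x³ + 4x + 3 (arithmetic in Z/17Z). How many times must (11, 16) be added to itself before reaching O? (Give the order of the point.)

10

2P: tangent at (11, 16): λ = (3·11² + 4)/(2·16) ≡ 10/15. 15⁻¹ ≡ 8 (mod 17), so λ ≡ 10·8 ≡ 12.
  x = λ² - 11 - 11 = 144 - 22 ≡ 3; y = λ·(11 - 3) - 16 ≡ 12. → (3, 12)
3P: (3, 12) + (11, 16). λ = (16 - 12)/(11 - 3) ≡ 4/8 mod 17. 8⁻¹ ≡ 15 (mod 17), so λ ≡ 9.
  x = λ² - 3 - 11 = 81 - 14 ≡ 16; y = λ·(3 - 16) - 12 ≡ 7. → (16, 7)
4P: (16, 7) + (11, 16). λ = (16 - 7)/(11 - 16) ≡ 9/12 mod 17. 12⁻¹ ≡ 10 (mod 17) since 12·10 = 120 ≡ 1, so λ ≡ 5.
  x = λ² - 16 - 11 = 25 - 27 ≡ 15; y = λ·(16 - 15) - 7 ≡ 15. → (15, 15)
5P: (15, 15) + (11, 16). λ = (16 - 15)/(11 - 15) ≡ 1/13 mod 17. 13⁻¹ ≡ 4 (mod 17), so λ ≡ 4.
  x = λ² - 15 - 11 = 16 - 26 ≡ 7; y = λ·(15 - 7) - 15 ≡ 0. → (7, 0)
6P: (7, 0) + (11, 16). λ = (16 - 0)/(11 - 7) ≡ 16/4 mod 17. 4⁻¹ ≡ 13 (mod 17) since 4·13 = 52 ≡ 1, so λ ≡ 4.
  x = λ² - 7 - 11 = 16 - 18 ≡ 15; y = λ·(7 - 15) - 0 ≡ 2. → (15, 2)
7P: (15, 2) + (11, 16). λ = (16 - 2)/(11 - 15) ≡ 14/13 mod 17. 13⁻¹ ≡ 4 (mod 17) since 13·4 = 52 ≡ 1, so λ ≡ 5.
  x = λ² - 15 - 11 = 25 - 26 ≡ 16; y = λ·(15 - 16) - 2 ≡ 10. → (16, 10)
8P: (16, 10) + (11, 16). λ = (16 - 10)/(11 - 16) ≡ 6/12 mod 17. 12⁻¹ ≡ 10 (mod 17), so λ ≡ 9.
  x = λ² - 16 - 11 = 81 - 27 ≡ 3; y = λ·(16 - 3) - 10 ≡ 5. → (3, 5)
9P: (3, 5) + (11, 16). λ = (16 - 5)/(11 - 3) ≡ 11/8 mod 17. 8⁻¹ ≡ 15 (mod 17), so λ ≡ 12.
  x = λ² - 3 - 11 = 144 - 14 ≡ 11; y = λ·(3 - 11) - 5 ≡ 1. → (11, 1)
10P: (11, 1) + (11, 16): same x and y₁ ≡ -y₂, so the sum is O.
10P = O, so the order is 10.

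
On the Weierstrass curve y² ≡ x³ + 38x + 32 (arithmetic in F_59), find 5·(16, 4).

O

Write G = (16, 4).
Double-and-add on 5 = (101)₂. Start with G = (16, 4) for the leading 1-bit.
double: tangent at (16, 4): λ = (3·16² + 38)/(2·4) ≡ 39/8. 8⁻¹ ≡ 37 (mod 59), so λ ≡ 39·37 ≡ 27.
  x = λ² - 16 - 16 = 729 - 32 ≡ 48; y = λ·(16 - 48) - 4 ≡ 17. → (48, 17)
double: tangent at (48, 17): λ = (3·48² + 38)/(2·17) ≡ 47/34. 34⁻¹ ≡ 33 (mod 59) since 34·33 = 1122 ≡ 1, so λ ≡ 47·33 ≡ 17.
  x = λ² - 48 - 48 = 289 - 96 ≡ 16; y = λ·(48 - 16) - 17 ≡ 55. → (16, 55)
add G: (16, 55) + (16, 4): same x and y₁ ≡ -y₂, so the sum is ∞.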